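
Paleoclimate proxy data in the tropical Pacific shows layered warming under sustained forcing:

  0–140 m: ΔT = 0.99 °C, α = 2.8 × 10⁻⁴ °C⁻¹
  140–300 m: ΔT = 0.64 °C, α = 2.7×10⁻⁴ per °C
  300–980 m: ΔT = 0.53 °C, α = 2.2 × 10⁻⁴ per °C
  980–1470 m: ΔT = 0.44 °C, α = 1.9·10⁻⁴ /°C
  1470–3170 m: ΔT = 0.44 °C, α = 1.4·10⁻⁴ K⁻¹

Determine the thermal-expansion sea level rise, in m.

0.99 × 140 × 2.8×10⁻⁴ = 0.038808 m
0.64 × 2.7×10⁻⁴ × 160 = 0.027648 m
Layer 3: 680 × 2.2×10⁻⁴ × 0.53 = 0.079288 m
490 × 1.9×10⁻⁴ × 0.44 = 0.040964 m
Layer 5: 0.44 × 1.4×10⁻⁴ × 1700 = 0.10472 m
Δh = 0.038808 + 0.027648 + 0.079288 + 0.040964 + 0.10472 = 0.291428 m

Δh ≈ 0.291 m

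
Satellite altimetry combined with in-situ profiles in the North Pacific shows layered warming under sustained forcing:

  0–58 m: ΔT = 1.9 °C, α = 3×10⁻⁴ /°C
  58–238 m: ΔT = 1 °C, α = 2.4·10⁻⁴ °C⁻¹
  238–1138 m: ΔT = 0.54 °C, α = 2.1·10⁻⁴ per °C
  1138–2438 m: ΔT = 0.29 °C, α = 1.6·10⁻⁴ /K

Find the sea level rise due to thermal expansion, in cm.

24 cm of thermosteric rise

3×10⁻⁴ × 1.9 × 58 = 0.03306 m
1 × 180 × 2.4×10⁻⁴ = 0.04320 m
Layer 3: 0.54 × 2.1×10⁻⁴ × 900 = 0.10206 m
1.6×10⁻⁴ × 1300 × 0.29 = 0.06032 m
Δh = 0.03306 + 0.04320 + 0.10206 + 0.06032 = 0.23864 m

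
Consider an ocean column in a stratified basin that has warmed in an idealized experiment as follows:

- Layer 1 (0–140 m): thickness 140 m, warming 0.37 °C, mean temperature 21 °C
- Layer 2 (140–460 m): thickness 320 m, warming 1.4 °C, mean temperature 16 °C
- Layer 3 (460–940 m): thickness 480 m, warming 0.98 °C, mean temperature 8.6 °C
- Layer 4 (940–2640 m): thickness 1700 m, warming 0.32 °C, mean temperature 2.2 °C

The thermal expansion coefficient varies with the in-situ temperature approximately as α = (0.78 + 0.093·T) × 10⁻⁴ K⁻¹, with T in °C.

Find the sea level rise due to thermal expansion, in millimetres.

240 mm

Layer 1: α = (0.78 + 0.093×21)×10⁻⁴ = 2.733×10⁻⁴ K⁻¹
Layer 2: α = (0.78 + 0.093×16)×10⁻⁴ = 2.268×10⁻⁴ K⁻¹
Layer 3: α = (0.78 + 0.093×8.6)×10⁻⁴ = 1.5798×10⁻⁴ K⁻¹
Layer 4: α = (0.78 + 0.093×2.2)×10⁻⁴ = 0.9846×10⁻⁴ K⁻¹
0–140 m: 2.733×10⁻⁴ × 140 × 0.37 = 0.01415694 m
140–460 m: 1.4 × 320 × 2.268×10⁻⁴ = 0.1016064 m
Layer 3: 480 × 1.5798×10⁻⁴ × 0.98 = 0.074313792 m
Layer 4: 0.9846×10⁻⁴ × 0.32 × 1700 = 0.05356224 m
Δh = 0.01415694 + 0.1016064 + 0.074313792 + 0.05356224 = 0.243639372 m ≈ 240 mm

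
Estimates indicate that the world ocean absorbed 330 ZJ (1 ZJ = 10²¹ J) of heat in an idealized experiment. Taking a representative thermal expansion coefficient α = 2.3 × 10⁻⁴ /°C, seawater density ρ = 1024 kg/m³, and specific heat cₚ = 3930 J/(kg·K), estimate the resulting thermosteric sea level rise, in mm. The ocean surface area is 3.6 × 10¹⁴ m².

Per unit area: Q = 330×10²¹ / (3.6×10¹⁴) ≈ 9.167×10⁸ J/m²
Δh = αQ/(ρcₚ) = 2.3×10⁻⁴ × 9.167×10⁸ / (1024 × 3930) ≈ 0.052392 m

52.4 mm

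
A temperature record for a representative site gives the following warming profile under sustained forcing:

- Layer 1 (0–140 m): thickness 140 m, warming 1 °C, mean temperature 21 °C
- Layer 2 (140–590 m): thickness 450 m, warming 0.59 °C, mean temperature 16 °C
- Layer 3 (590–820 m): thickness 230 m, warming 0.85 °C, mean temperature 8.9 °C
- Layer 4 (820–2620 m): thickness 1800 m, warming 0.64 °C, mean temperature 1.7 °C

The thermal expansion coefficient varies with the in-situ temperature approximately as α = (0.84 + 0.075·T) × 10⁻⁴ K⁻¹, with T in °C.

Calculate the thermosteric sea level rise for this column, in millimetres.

Layer 1: α = (0.84 + 0.075×21)×10⁻⁴ = 2.415×10⁻⁴ K⁻¹
Layer 2: α = (0.84 + 0.075×16)×10⁻⁴ = 2.04×10⁻⁴ K⁻¹
Layer 3: α = (0.84 + 0.075×8.9)×10⁻⁴ = 1.5075×10⁻⁴ K⁻¹
Layer 4: α = (0.84 + 0.075×1.7)×10⁻⁴ = 0.9675×10⁻⁴ K⁻¹
0–140 m: 1 × 2.415×10⁻⁴ × 140 = 0.03381 m
140–590 m: 450 × 0.59 × 2.04×10⁻⁴ = 0.054162 m
Layer 3: 1.5075×10⁻⁴ × 230 × 0.85 = 0.029471625 m
820–2620 m: 1800 × 0.64 × 0.9675×10⁻⁴ = 0.111456 m
Δh = 0.03381 + 0.054162 + 0.029471625 + 0.111456 = 0.228899625 m

230 mm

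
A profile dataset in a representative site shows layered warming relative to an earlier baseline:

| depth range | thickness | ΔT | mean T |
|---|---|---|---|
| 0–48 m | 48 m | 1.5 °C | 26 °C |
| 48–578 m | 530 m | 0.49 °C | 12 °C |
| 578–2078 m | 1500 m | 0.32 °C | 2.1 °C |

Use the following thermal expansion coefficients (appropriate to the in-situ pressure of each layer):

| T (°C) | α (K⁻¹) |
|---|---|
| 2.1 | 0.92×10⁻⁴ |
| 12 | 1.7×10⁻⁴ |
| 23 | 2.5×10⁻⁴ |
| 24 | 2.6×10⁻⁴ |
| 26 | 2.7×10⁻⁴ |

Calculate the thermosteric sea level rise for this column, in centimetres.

Layer 1 at 26 °C → α = 2.7×10⁻⁴ K⁻¹
Layer 2 at 12 °C → α = 1.7×10⁻⁴ K⁻¹
Layer 3 at 2.1 °C → α = 0.92×10⁻⁴ K⁻¹
1.5 × 2.7×10⁻⁴ × 48 = 0.01944 m
Layer 2: 0.49 × 1.7×10⁻⁴ × 530 = 0.044149 m
578–2078 m: 1500 × 0.92×10⁻⁴ × 0.32 = 0.04416 m
Δh = 0.01944 + 0.044149 + 0.04416 = 0.107749 m

11 cm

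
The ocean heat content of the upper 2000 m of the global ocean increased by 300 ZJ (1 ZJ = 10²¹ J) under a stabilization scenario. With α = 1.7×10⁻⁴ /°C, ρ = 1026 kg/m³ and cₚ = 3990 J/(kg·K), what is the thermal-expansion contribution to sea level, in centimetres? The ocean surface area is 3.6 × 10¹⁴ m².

Δh = 3.5 cm

Per unit area: Q = 300×10²¹ / (3.6×10¹⁴) ≈ 8.333×10⁸ J/m²
Δh = αQ/(ρcₚ) = 1.7×10⁻⁴ × 8.333×10⁸ / (1026 × 3990) ≈ 0.034604 m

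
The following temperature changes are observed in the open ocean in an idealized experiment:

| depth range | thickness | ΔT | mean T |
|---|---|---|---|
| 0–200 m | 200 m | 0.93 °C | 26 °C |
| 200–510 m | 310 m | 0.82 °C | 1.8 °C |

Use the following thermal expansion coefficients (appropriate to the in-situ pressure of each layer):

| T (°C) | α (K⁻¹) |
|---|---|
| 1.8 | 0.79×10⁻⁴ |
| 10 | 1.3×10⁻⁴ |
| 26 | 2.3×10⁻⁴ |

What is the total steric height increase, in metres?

0.0629 m

Layer 1 at 26 °C → α = 2.3×10⁻⁴ K⁻¹
Layer 2 at 1.8 °C → α = 0.79×10⁻⁴ K⁻¹
Layer 1: 0.93 × 2.3×10⁻⁴ × 200 = 0.04278 m
0.82 × 310 × 0.79×10⁻⁴ = 0.0200818 m
Δh = 0.04278 + 0.0200818 = 0.0628618 m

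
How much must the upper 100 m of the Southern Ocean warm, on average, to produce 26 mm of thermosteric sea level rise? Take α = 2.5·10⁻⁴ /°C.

about 1.0 °C

ΔT = Δh/(αH) = 0.026 / (2.5×10⁻⁴ × 100) = 1.040 °C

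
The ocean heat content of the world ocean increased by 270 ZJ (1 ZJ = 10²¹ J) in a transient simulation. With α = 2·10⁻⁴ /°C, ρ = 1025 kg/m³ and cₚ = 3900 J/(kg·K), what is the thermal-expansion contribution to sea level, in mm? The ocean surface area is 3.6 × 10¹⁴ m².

Per unit area: Q = 270×10²¹ / (3.6×10¹⁴) = 7.5×10⁸ J/m²
Δh = αQ/(ρcₚ) = 2×10⁻⁴ × 7.5×10⁸ / (1025 × 3900) ≈ 0.037523 m

Δh ≈ 37.5 mm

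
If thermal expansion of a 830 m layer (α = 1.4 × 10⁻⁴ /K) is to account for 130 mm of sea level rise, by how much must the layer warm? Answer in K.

ΔT ≈ 1.12 K

ΔT = Δh/(αH) = 0.13 / (1.4×10⁻⁴ × 830) ≈ 1.119 K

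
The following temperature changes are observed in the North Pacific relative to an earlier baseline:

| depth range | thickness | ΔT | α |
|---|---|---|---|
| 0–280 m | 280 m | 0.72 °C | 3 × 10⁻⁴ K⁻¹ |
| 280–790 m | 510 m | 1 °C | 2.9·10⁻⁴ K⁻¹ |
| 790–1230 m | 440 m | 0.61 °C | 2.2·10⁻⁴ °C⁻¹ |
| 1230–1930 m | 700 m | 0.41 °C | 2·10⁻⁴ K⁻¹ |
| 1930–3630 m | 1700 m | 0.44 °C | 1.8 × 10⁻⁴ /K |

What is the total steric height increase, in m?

Layer 1: 3×10⁻⁴ × 0.72 × 280 = 0.06048 m
280–790 m: 2.9×10⁻⁴ × 1 × 510 = 0.14790 m
790–1230 m: 440 × 2.2×10⁻⁴ × 0.61 = 0.059048 m
0.41 × 2×10⁻⁴ × 700 = 0.05740 m
Layer 5: 1.8×10⁻⁴ × 1700 × 0.44 = 0.13464 m
Δh = 0.06048 + 0.14790 + 0.059048 + 0.05740 + 0.13464 = 0.459468 m ≈ 0.459 m

Δh = 0.459 m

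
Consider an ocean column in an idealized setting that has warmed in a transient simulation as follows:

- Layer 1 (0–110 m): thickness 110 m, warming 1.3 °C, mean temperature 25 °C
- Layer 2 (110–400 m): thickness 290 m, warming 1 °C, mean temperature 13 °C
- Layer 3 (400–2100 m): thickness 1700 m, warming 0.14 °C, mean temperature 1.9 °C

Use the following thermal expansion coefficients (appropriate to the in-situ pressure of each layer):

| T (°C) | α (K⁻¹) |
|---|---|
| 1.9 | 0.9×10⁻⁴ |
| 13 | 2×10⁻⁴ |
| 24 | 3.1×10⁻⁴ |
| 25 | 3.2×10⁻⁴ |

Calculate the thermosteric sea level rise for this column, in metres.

0.125 m

Layer 1 at 25 °C → α = 3.2×10⁻⁴ K⁻¹
Layer 2 at 13 °C → α = 2×10⁻⁴ K⁻¹
Layer 3 at 1.9 °C → α = 0.9×10⁻⁴ K⁻¹
0–110 m: 1.3 × 110 × 3.2×10⁻⁴ = 0.04576 m
110–400 m: 2×10⁻⁴ × 1 × 290 = 0.05800 m
0.14 × 1700 × 0.9×10⁻⁴ = 0.02142 m
Δh = 0.04576 + 0.05800 + 0.02142 = 0.12518 m ≈ 0.125 m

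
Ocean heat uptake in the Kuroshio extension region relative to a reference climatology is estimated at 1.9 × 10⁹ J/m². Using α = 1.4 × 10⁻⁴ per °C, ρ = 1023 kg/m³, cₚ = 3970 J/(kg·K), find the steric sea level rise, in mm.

Δh = αQ/(ρcₚ) = 1.4×10⁻⁴ × 1.9×10⁹ / (1023 × 3970) ≈ 0.065496 m

Δh ≈ 65.5 mm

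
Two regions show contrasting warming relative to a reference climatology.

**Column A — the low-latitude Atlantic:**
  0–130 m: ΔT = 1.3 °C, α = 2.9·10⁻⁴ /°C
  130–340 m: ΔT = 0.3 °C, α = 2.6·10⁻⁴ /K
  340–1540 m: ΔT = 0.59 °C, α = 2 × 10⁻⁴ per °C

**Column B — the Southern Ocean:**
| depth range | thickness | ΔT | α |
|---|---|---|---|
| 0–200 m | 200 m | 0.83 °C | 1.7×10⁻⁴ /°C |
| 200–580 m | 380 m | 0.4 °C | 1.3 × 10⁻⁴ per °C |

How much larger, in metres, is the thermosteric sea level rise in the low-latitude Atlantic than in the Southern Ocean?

A 0–130 m: 1.3 × 2.9×10⁻⁴ × 130 = 0.04901 m
A 2.6×10⁻⁴ × 0.3 × 210 = 0.01638 m
A 340–1540 m: 2×10⁻⁴ × 0.59 × 1200 = 0.14160 m
A total: 0.20699 m
B 0–200 m: 0.83 × 1.7×10⁻⁴ × 200 = 0.02822 m
B Layer 2: 380 × 0.4 × 1.3×10⁻⁴ = 0.01976 m
B total: 0.04798 m
Difference: 0.20699 − 0.04798 = 0.15901 m

0.159 m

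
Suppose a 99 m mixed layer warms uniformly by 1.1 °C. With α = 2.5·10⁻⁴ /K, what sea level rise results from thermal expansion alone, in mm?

27.2 mm of thermosteric rise

Δh = αΔT·H = 2.5×10⁻⁴ × 1.1 × 99 = 0.027225 m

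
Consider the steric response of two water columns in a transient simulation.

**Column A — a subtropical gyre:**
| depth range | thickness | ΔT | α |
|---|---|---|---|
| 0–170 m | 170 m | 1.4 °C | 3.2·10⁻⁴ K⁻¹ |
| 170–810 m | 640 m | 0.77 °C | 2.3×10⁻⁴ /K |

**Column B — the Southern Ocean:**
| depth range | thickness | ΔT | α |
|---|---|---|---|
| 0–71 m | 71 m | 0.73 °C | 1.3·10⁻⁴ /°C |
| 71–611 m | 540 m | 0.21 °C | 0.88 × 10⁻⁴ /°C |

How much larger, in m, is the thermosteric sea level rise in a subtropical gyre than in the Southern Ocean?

Δh_A − Δh_B ≈ 0.173 m

A 0–170 m: 3.2×10⁻⁴ × 170 × 1.4 = 0.07616 m
A 170–810 m: 2.3×10⁻⁴ × 640 × 0.77 = 0.113344 m
A total: 0.189504 m
B Layer 1: 71 × 1.3×10⁻⁴ × 0.73 = 0.0067379 m
B 540 × 0.88×10⁻⁴ × 0.21 = 0.0099792 m
B total: 0.0167171 m
Difference: 0.189504 − 0.0167171 = 0.1727869 m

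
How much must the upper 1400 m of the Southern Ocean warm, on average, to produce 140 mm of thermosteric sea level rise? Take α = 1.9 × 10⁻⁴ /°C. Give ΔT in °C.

ΔT = Δh/(αH) = 0.14 / (1.9×10⁻⁴ × 1400) ≈ 0.5263 °C

0.526 °C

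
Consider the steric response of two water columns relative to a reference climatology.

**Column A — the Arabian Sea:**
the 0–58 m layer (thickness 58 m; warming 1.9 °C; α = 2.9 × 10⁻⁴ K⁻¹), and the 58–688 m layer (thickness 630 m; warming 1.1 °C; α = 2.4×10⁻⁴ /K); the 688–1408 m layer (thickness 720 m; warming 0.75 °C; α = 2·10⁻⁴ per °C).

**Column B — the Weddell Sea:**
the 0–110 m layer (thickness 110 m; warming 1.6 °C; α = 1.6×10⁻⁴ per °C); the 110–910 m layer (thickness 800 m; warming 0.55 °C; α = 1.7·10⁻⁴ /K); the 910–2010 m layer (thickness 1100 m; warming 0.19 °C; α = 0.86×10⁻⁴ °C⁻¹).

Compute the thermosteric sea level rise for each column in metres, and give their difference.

A 0–58 m: 1.9 × 58 × 2.9×10⁻⁴ = 0.031958 m
A 58–688 m: 1.1 × 2.4×10⁻⁴ × 630 = 0.16632 m
A 2×10⁻⁴ × 720 × 0.75 = 0.10800 m
A total: 0.306278 m
B 110 × 1.6×10⁻⁴ × 1.6 = 0.02816 m
B Layer 2: 0.55 × 800 × 1.7×10⁻⁴ = 0.07480 m
B 910–2010 m: 1100 × 0.86×10⁻⁴ × 0.19 = 0.017974 m
B total: 0.120934 m
Difference: 0.306278 − 0.120934 = 0.185344 m

A: 0.306 m; B: 0.121 m; difference 0.185 m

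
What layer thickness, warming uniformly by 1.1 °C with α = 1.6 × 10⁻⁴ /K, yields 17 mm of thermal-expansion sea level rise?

H = Δh/(αΔT) = 0.017 / (1.6×10⁻⁴ × 1.1) ≈ 96.59 m

about 97 m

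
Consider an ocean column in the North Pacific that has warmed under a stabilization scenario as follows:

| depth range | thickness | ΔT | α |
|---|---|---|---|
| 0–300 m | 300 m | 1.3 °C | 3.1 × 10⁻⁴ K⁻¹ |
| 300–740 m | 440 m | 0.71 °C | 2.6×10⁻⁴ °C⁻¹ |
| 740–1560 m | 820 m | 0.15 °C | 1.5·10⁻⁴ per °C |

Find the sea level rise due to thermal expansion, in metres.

1.3 × 3.1×10⁻⁴ × 300 = 0.12090 m
300–740 m: 0.71 × 2.6×10⁻⁴ × 440 = 0.081224 m
Layer 3: 1.5×10⁻⁴ × 820 × 0.15 = 0.01845 m
Δh = 0.12090 + 0.081224 + 0.01845 = 0.220574 m

about 0.221 m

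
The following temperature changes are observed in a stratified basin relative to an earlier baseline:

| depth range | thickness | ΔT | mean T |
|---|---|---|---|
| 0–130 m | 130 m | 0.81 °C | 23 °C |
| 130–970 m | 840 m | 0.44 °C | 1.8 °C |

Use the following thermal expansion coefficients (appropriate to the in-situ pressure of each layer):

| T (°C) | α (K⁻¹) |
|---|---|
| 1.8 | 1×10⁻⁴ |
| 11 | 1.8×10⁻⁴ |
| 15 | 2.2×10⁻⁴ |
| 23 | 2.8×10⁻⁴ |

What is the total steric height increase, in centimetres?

Layer 1 at 23 °C → α = 2.8×10⁻⁴ K⁻¹
Layer 2 at 1.8 °C → α = 1×10⁻⁴ K⁻¹
0–130 m: 2.8×10⁻⁴ × 130 × 0.81 = 0.029484 m
840 × 1×10⁻⁴ × 0.44 = 0.03696 m
Δh = 0.029484 + 0.03696 = 0.066444 m ≈ 6.6 cm

6.6 cm of thermosteric rise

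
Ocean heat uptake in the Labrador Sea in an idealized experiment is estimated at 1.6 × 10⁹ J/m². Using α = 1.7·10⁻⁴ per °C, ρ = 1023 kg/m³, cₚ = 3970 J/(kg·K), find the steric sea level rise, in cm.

6.70 cm

Δh = αQ/(ρcₚ) = 1.7×10⁻⁴ × 1.6×10⁹ / (1023 × 3970) ≈ 0.066973 m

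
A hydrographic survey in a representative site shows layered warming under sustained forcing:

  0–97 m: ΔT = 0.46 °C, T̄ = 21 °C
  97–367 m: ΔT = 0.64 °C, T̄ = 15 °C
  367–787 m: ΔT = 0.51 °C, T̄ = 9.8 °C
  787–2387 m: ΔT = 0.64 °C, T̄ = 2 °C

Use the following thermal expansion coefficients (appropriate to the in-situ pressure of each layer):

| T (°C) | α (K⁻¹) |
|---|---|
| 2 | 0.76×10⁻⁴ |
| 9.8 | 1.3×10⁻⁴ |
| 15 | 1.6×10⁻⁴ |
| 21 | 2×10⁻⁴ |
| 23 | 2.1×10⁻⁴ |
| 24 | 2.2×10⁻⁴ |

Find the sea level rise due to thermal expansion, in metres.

Layer 1 at 21 °C → α = 2×10⁻⁴ K⁻¹
Layer 2 at 15 °C → α = 1.6×10⁻⁴ K⁻¹
Layer 3 at 9.8 °C → α = 1.3×10⁻⁴ K⁻¹
Layer 4 at 2 °C → α = 0.76×10⁻⁴ K⁻¹
Layer 1: 97 × 2×10⁻⁴ × 0.46 = 0.008924 m
Layer 2: 270 × 0.64 × 1.6×10⁻⁴ = 0.027648 m
Layer 3: 420 × 1.3×10⁻⁴ × 0.51 = 0.027846 m
0.76×10⁻⁴ × 1600 × 0.64 = 0.077824 m
Δh = 0.008924 + 0.027648 + 0.027846 + 0.077824 = 0.142242 m ≈ 0.142 m

0.142 m of thermosteric rise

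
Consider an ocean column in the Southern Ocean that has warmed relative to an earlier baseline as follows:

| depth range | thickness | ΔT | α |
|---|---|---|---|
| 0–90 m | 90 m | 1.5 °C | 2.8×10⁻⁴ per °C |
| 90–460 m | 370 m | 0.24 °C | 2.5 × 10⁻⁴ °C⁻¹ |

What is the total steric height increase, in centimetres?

about 6.0 cm

2.8×10⁻⁴ × 90 × 1.5 = 0.03780 m
90–460 m: 370 × 0.24 × 2.5×10⁻⁴ = 0.02220 m
Δh = 0.03780 + 0.02220 = 0.06000 m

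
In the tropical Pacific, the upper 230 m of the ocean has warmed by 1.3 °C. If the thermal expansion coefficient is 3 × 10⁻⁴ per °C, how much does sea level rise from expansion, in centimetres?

Δh = αΔT·H = 3×10⁻⁴ × 1.3 × 230 = 0.08970 m

8.97 cm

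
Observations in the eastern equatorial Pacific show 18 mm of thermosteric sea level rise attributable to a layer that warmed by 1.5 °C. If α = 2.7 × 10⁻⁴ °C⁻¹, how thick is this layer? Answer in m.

44.4 m

H = Δh/(αΔT) = 0.018 / (2.7×10⁻⁴ × 1.5) ≈ 44.44 m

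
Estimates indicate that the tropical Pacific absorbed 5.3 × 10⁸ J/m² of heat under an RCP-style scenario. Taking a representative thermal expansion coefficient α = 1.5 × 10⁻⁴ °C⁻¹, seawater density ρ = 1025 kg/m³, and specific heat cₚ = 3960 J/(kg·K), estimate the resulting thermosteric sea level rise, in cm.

Δh = αQ/(ρcₚ) = 1.5×10⁻⁴ × 5.3×10⁸ / (1025 × 3960) ≈ 0.019586 m

2.0 cm of thermosteric rise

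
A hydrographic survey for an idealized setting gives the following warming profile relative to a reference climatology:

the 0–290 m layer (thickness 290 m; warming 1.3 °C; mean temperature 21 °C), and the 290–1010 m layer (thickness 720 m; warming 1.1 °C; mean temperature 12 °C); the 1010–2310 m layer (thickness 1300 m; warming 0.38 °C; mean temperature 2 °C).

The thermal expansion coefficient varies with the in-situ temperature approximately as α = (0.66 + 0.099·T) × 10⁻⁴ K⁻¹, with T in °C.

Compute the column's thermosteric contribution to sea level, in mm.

Layer 1: α = (0.66 + 0.099×21)×10⁻⁴ = 2.739×10⁻⁴ K⁻¹
Layer 2: α = (0.66 + 0.099×12)×10⁻⁴ = 1.848×10⁻⁴ K⁻¹
Layer 3: α = (0.66 + 0.099×2)×10⁻⁴ = 0.858×10⁻⁴ K⁻¹
290 × 2.739×10⁻⁴ × 1.3 = 0.1032603 m
290–1010 m: 1.1 × 1.848×10⁻⁴ × 720 = 0.1463616 m
1010–2310 m: 1300 × 0.858×10⁻⁴ × 0.38 = 0.0423852 m
Δh = 0.1032603 + 0.1463616 + 0.0423852 = 0.2920071 m

about 292 mm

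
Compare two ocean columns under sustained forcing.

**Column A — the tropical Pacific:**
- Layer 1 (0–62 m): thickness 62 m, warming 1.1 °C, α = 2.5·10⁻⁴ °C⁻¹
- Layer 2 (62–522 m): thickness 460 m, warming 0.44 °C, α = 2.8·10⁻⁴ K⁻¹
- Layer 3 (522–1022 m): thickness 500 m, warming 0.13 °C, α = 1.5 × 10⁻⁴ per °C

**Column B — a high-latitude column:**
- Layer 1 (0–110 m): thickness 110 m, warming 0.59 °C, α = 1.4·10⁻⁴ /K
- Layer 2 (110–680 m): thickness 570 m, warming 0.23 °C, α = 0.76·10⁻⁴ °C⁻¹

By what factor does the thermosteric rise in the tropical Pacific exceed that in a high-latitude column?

a factor of 4.38

A 0–62 m: 2.5×10⁻⁴ × 62 × 1.1 = 0.01705 m
A Layer 2: 2.8×10⁻⁴ × 0.44 × 460 = 0.056672 m
A Layer 3: 1.5×10⁻⁴ × 0.13 × 500 = 0.00975 m
A total: 0.083472 m
B 1.4×10⁻⁴ × 0.59 × 110 = 0.009086 m
B 110–680 m: 0.76×10⁻⁴ × 0.23 × 570 = 0.0099636 m
B total: 0.0190496 m
Ratio: 0.083472 / 0.0190496 ≈ 4.382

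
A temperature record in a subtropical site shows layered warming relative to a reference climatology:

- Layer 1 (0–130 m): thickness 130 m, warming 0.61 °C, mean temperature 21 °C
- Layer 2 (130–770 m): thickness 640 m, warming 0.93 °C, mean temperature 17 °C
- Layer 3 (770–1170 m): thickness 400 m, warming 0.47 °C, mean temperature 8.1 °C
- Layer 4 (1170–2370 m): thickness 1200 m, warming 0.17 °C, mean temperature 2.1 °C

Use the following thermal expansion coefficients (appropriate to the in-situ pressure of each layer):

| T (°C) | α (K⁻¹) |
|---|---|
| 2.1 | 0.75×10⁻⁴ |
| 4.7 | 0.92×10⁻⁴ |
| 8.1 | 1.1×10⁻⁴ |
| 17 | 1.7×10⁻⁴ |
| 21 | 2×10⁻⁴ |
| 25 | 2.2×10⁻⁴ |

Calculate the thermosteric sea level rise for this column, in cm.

Layer 1 at 21 °C → α = 2×10⁻⁴ K⁻¹
Layer 2 at 17 °C → α = 1.7×10⁻⁴ K⁻¹
Layer 3 at 8.1 °C → α = 1.1×10⁻⁴ K⁻¹
Layer 4 at 2.1 °C → α = 0.75×10⁻⁴ K⁻¹
Layer 1: 0.61 × 2×10⁻⁴ × 130 = 0.01586 m
Layer 2: 1.7×10⁻⁴ × 640 × 0.93 = 0.101184 m
770–1170 m: 0.47 × 400 × 1.1×10⁻⁴ = 0.02068 m
1200 × 0.17 × 0.75×10⁻⁴ = 0.01530 m
Δh = 0.01586 + 0.101184 + 0.02068 + 0.01530 = 0.153024 m ≈ 15.3 cm

Δh ≈ 15.3 cm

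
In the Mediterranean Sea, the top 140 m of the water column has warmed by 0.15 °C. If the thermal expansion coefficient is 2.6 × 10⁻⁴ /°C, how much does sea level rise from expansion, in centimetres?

Δh = αΔT·H = 2.6×10⁻⁴ × 0.15 × 140 = 0.00546 m

Δh = 0.546 cm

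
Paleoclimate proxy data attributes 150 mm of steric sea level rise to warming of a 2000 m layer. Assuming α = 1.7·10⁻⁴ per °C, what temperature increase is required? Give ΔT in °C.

ΔT = Δh/(αH) = 0.15 / (1.7×10⁻⁴ × 2000) ≈ 0.4412 °C

0.441 °C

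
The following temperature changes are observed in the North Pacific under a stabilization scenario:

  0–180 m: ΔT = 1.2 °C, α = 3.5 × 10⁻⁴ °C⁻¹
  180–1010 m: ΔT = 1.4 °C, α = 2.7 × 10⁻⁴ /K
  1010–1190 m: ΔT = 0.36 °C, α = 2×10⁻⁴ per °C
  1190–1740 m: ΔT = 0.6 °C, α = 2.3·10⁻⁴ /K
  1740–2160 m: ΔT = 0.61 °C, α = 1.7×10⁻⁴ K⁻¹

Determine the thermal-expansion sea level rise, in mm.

180 × 1.2 × 3.5×10⁻⁴ = 0.07560 m
830 × 1.4 × 2.7×10⁻⁴ = 0.31374 m
180 × 0.36 × 2×10⁻⁴ = 0.01296 m
Layer 4: 0.6 × 2.3×10⁻⁴ × 550 = 0.07590 m
1740–2160 m: 1.7×10⁻⁴ × 420 × 0.61 = 0.043554 m
Δh = 0.07560 + 0.31374 + 0.01296 + 0.07590 + 0.043554 = 0.521754 m

522 mm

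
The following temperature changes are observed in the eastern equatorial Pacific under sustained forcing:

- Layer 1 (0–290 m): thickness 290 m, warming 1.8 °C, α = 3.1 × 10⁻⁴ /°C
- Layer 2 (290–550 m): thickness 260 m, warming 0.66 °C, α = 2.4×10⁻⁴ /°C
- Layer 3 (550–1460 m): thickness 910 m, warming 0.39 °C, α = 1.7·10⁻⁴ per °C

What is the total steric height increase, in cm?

Layer 1: 290 × 1.8 × 3.1×10⁻⁴ = 0.16182 m
Layer 2: 260 × 0.66 × 2.4×10⁻⁴ = 0.041184 m
1.7×10⁻⁴ × 0.39 × 910 = 0.060333 m
Δh = 0.16182 + 0.041184 + 0.060333 = 0.263337 m

26.3 cm of thermosteric rise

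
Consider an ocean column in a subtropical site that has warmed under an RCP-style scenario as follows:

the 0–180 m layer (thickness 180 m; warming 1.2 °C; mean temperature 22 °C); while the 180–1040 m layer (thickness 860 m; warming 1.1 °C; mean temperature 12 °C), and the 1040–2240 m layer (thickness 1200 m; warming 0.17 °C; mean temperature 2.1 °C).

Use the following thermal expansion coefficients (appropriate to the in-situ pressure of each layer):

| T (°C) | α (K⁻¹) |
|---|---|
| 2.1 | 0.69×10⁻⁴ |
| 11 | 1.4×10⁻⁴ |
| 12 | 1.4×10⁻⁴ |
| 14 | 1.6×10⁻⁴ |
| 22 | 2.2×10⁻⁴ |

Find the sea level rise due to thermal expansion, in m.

about 0.19 m

Layer 1 at 22 °C → α = 2.2×10⁻⁴ K⁻¹
Layer 2 at 12 °C → α = 1.4×10⁻⁴ K⁻¹
Layer 3 at 2.1 °C → α = 0.69×10⁻⁴ K⁻¹
2.2×10⁻⁴ × 180 × 1.2 = 0.04752 m
Layer 2: 1.1 × 1.4×10⁻⁴ × 860 = 0.13244 m
1200 × 0.17 × 0.69×10⁻⁴ = 0.014076 m
Δh = 0.04752 + 0.13244 + 0.014076 = 0.194036 m ≈ 0.19 m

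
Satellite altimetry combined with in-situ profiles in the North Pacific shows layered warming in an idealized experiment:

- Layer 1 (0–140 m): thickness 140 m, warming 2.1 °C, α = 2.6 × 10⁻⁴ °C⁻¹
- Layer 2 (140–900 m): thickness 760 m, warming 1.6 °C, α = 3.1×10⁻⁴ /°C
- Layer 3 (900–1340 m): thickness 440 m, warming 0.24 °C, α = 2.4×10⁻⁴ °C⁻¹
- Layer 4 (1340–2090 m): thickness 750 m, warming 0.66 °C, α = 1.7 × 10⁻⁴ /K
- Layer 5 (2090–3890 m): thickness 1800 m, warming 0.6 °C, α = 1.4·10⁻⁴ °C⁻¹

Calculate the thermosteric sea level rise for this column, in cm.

Layer 1: 2.1 × 2.6×10⁻⁴ × 140 = 0.07644 m
1.6 × 760 × 3.1×10⁻⁴ = 0.37696 m
Layer 3: 0.24 × 440 × 2.4×10⁻⁴ = 0.025344 m
1340–2090 m: 1.7×10⁻⁴ × 750 × 0.66 = 0.08415 m
0.6 × 1800 × 1.4×10⁻⁴ = 0.15120 m
Δh = 0.07644 + 0.37696 + 0.025344 + 0.08415 + 0.15120 = 0.714094 m

71.4 cm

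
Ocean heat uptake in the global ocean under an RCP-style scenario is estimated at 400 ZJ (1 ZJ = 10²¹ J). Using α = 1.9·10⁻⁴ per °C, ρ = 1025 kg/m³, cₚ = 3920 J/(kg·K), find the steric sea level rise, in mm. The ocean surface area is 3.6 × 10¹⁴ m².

Per unit area: Q = 400×10²¹ / (3.6×10¹⁴) ≈ 1.111×10⁹ J/m²
Δh = αQ/(ρcₚ) = 1.9×10⁻⁴ × 1.111×10⁹ / (1025 × 3920) ≈ 0.052536 m

53 mm of thermosteric rise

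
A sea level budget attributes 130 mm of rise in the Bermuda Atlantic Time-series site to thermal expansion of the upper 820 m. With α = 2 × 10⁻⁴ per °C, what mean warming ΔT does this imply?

ΔT = Δh/(αH) = 0.13 / (2×10⁻⁴ × 820) ≈ 0.7927 °C

ΔT ≈ 0.793 °C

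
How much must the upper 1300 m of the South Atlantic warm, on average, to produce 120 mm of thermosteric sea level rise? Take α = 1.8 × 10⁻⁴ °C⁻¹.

0.51 °C

ΔT = Δh/(αH) = 0.12 / (1.8×10⁻⁴ × 1300) ≈ 0.5128 °C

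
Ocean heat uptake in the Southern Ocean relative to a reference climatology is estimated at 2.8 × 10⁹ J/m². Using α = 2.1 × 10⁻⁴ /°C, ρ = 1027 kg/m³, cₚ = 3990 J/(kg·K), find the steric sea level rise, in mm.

Δh = αQ/(ρcₚ) = 2.1×10⁻⁴ × 2.8×10⁹ / (1027 × 3990) ≈ 0.14349 m

Δh = 140 mm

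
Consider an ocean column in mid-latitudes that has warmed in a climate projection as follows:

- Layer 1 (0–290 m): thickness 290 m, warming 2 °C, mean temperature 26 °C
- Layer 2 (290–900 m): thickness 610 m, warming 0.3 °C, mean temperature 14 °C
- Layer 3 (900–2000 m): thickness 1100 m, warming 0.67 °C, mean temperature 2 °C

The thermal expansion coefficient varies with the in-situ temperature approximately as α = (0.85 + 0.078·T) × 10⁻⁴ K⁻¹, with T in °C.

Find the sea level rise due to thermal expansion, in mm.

Δh = 277 mm

Layer 1: α = (0.85 + 0.078×26)×10⁻⁴ = 2.878×10⁻⁴ K⁻¹
Layer 2: α = (0.85 + 0.078×14)×10⁻⁴ = 1.942×10⁻⁴ K⁻¹
Layer 3: α = (0.85 + 0.078×2)×10⁻⁴ = 1.006×10⁻⁴ K⁻¹
2.878×10⁻⁴ × 290 × 2 = 0.166924 m
1.942×10⁻⁴ × 610 × 0.3 = 0.0355386 m
900–2000 m: 0.67 × 1100 × 1.006×10⁻⁴ = 0.0741422 m
Δh = 0.166924 + 0.0355386 + 0.0741422 = 0.2766048 m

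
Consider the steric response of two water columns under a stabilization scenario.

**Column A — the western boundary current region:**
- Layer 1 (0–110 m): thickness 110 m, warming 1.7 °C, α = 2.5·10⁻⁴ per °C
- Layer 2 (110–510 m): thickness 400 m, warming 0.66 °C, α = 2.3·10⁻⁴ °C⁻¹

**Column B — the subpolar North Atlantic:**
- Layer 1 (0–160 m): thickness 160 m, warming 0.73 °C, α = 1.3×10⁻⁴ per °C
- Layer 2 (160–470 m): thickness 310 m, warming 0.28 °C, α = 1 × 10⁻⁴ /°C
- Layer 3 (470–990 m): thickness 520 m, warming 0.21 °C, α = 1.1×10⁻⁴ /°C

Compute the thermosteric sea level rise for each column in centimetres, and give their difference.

Δh_A ≈ 10.7 cm, Δh_B ≈ 3.59 cm; difference ≈ 7.16 cm

A 0–110 m: 2.5×10⁻⁴ × 1.7 × 110 = 0.04675 m
A Layer 2: 0.66 × 2.3×10⁻⁴ × 400 = 0.06072 m
A total: 0.10747 m
B 0–160 m: 1.3×10⁻⁴ × 0.73 × 160 = 0.015184 m
B Layer 2: 310 × 0.28 × 1×10⁻⁴ = 0.00868 m
B 1.1×10⁻⁴ × 0.21 × 520 = 0.012012 m
B total: 0.035876 m
Difference: 0.10747 − 0.035876 = 0.071594 m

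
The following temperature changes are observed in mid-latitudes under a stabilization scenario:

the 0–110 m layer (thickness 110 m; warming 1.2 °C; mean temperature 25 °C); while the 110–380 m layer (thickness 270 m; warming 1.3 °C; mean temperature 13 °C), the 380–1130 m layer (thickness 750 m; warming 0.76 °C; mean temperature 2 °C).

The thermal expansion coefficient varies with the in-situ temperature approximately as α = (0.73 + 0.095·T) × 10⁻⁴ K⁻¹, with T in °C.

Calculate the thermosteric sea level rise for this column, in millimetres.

about 162 mm

Layer 1: α = (0.73 + 0.095×25)×10⁻⁴ = 3.105×10⁻⁴ K⁻¹
Layer 2: α = (0.73 + 0.095×13)×10⁻⁴ = 1.965×10⁻⁴ K⁻¹
Layer 3: α = (0.73 + 0.095×2)×10⁻⁴ = 0.92×10⁻⁴ K⁻¹
110 × 3.105×10⁻⁴ × 1.2 = 0.040986 m
Layer 2: 1.3 × 270 × 1.965×10⁻⁴ = 0.0689715 m
380–1130 m: 0.92×10⁻⁴ × 0.76 × 750 = 0.05244 m
Δh = 0.040986 + 0.0689715 + 0.05244 = 0.1623975 m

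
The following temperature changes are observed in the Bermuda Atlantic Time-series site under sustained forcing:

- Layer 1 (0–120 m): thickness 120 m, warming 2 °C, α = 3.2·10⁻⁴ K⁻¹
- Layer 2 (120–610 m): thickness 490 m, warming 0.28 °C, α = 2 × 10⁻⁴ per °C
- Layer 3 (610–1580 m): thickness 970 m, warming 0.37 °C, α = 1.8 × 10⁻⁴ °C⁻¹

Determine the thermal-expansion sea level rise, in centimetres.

0–120 m: 120 × 2 × 3.2×10⁻⁴ = 0.07680 m
120–610 m: 2×10⁻⁴ × 490 × 0.28 = 0.02744 m
970 × 0.37 × 1.8×10⁻⁴ = 0.064602 m
Δh = 0.07680 + 0.02744 + 0.064602 = 0.168842 m ≈ 17 cm

about 17 cm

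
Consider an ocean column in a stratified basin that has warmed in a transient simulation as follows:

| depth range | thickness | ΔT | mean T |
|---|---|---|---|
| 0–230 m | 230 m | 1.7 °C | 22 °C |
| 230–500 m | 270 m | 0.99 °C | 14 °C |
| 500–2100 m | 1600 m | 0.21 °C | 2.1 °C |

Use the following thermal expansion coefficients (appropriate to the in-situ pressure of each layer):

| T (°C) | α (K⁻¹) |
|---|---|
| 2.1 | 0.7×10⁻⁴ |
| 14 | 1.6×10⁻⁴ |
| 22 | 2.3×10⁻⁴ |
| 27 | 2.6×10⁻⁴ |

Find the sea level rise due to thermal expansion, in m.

Δh ≈ 0.156 m

Layer 1 at 22 °C → α = 2.3×10⁻⁴ K⁻¹
Layer 2 at 14 °C → α = 1.6×10⁻⁴ K⁻¹
Layer 3 at 2.1 °C → α = 0.7×10⁻⁴ K⁻¹
Layer 1: 1.7 × 230 × 2.3×10⁻⁴ = 0.08993 m
270 × 0.99 × 1.6×10⁻⁴ = 0.042768 m
0.7×10⁻⁴ × 0.21 × 1600 = 0.02352 m
Δh = 0.08993 + 0.042768 + 0.02352 = 0.156218 m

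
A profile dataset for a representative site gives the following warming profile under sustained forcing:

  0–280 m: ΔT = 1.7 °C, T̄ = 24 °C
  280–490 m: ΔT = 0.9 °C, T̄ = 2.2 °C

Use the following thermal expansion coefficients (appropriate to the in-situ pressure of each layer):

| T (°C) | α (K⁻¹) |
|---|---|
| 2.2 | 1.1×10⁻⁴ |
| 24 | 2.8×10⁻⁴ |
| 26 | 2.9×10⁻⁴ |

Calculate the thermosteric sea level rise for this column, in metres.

Layer 1 at 24 °C → α = 2.8×10⁻⁴ K⁻¹
Layer 2 at 2.2 °C → α = 1.1×10⁻⁴ K⁻¹
Layer 1: 1.7 × 280 × 2.8×10⁻⁴ = 0.13328 m
0.9 × 1.1×10⁻⁴ × 210 = 0.02079 m
Δh = 0.13328 + 0.02079 = 0.15407 m ≈ 0.154 m

0.154 m of thermosteric rise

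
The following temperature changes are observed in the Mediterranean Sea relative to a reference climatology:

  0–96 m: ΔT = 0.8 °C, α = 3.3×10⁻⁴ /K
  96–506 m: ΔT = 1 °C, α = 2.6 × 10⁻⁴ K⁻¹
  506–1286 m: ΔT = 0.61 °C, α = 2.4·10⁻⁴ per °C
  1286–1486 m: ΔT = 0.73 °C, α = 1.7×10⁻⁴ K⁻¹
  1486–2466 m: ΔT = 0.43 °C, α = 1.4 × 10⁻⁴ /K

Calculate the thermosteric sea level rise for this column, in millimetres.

Layer 1: 96 × 0.8 × 3.3×10⁻⁴ = 0.025344 m
410 × 2.6×10⁻⁴ × 1 = 0.10660 m
Layer 3: 780 × 0.61 × 2.4×10⁻⁴ = 0.114192 m
1.7×10⁻⁴ × 0.73 × 200 = 0.02482 m
1.4×10⁻⁴ × 0.43 × 980 = 0.058996 m
Δh = 0.025344 + 0.10660 + 0.114192 + 0.02482 + 0.058996 = 0.329952 m

about 330 mm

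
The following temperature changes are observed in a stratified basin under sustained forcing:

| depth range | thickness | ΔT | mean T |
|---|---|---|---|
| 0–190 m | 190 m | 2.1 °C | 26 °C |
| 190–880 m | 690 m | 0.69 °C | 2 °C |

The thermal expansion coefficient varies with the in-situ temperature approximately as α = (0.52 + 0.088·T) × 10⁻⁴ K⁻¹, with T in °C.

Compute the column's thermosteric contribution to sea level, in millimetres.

Layer 1: α = (0.52 + 0.088×26)×10⁻⁴ = 2.808×10⁻⁴ K⁻¹
Layer 2: α = (0.52 + 0.088×2)×10⁻⁴ = 0.696×10⁻⁴ K⁻¹
2.808×10⁻⁴ × 190 × 2.1 = 0.1120392 m
Layer 2: 0.696×10⁻⁴ × 0.69 × 690 = 0.03313656 m
Δh = 0.1120392 + 0.03313656 = 0.14517576 m

145 mm of thermosteric rise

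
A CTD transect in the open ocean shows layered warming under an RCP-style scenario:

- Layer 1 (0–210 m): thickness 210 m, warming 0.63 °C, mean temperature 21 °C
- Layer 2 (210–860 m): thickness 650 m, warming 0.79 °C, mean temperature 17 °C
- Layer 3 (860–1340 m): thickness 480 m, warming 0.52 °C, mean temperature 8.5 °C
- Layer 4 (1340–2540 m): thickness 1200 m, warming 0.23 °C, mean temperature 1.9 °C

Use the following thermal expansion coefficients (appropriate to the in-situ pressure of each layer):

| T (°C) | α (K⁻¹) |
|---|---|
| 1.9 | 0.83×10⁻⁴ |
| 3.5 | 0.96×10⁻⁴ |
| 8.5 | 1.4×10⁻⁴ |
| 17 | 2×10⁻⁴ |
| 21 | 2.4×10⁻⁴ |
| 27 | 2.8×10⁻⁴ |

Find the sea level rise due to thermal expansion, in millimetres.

Layer 1 at 21 °C → α = 2.4×10⁻⁴ K⁻¹
Layer 2 at 17 °C → α = 2×10⁻⁴ K⁻¹
Layer 3 at 8.5 °C → α = 1.4×10⁻⁴ K⁻¹
Layer 4 at 1.9 °C → α = 0.83×10⁻⁴ K⁻¹
Layer 1: 2.4×10⁻⁴ × 210 × 0.63 = 0.031752 m
Layer 2: 2×10⁻⁴ × 650 × 0.79 = 0.10270 m
0.52 × 480 × 1.4×10⁻⁴ = 0.034944 m
1340–2540 m: 0.23 × 0.83×10⁻⁴ × 1200 = 0.022908 m
Δh = 0.031752 + 0.10270 + 0.034944 + 0.022908 = 0.192304 m ≈ 190 mm

about 190 mm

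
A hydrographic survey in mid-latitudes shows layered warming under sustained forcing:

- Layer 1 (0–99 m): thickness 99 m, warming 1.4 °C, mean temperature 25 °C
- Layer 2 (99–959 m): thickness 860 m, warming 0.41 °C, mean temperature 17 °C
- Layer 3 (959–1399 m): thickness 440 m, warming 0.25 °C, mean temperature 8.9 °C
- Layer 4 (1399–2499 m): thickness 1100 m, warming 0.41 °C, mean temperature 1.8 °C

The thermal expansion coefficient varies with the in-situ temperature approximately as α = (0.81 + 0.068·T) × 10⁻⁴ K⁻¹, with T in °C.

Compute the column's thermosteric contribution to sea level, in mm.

Layer 1: α = (0.81 + 0.068×25)×10⁻⁴ = 2.51×10⁻⁴ K⁻¹
Layer 2: α = (0.81 + 0.068×17)×10⁻⁴ = 1.966×10⁻⁴ K⁻¹
Layer 3: α = (0.81 + 0.068×8.9)×10⁻⁴ = 1.4152×10⁻⁴ K⁻¹
Layer 4: α = (0.81 + 0.068×1.8)×10⁻⁴ = 0.9324×10⁻⁴ K⁻¹
0–99 m: 99 × 1.4 × 2.51×10⁻⁴ = 0.0347886 m
Layer 2: 860 × 1.966×10⁻⁴ × 0.41 = 0.06932116 m
959–1399 m: 440 × 0.25 × 1.4152×10⁻⁴ = 0.0155672 m
Layer 4: 0.9324×10⁻⁴ × 1100 × 0.41 = 0.04205124 m
Δh = 0.0347886 + 0.06932116 + 0.0155672 + 0.04205124 = 0.1617282 m

162 mm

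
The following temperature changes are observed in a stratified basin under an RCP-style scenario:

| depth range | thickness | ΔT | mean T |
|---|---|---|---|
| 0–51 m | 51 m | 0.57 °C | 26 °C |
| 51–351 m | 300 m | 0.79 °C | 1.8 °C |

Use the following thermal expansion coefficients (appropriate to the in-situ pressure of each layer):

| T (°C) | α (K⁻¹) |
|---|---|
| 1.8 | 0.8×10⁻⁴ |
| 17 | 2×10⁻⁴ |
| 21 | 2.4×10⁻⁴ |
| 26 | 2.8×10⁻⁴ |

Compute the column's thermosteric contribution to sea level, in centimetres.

2.71 cm of thermosteric rise

Layer 1 at 26 °C → α = 2.8×10⁻⁴ K⁻¹
Layer 2 at 1.8 °C → α = 0.8×10⁻⁴ K⁻¹
51 × 0.57 × 2.8×10⁻⁴ = 0.0081396 m
Layer 2: 0.79 × 300 × 0.8×10⁻⁴ = 0.01896 m
Δh = 0.0081396 + 0.01896 = 0.0270996 m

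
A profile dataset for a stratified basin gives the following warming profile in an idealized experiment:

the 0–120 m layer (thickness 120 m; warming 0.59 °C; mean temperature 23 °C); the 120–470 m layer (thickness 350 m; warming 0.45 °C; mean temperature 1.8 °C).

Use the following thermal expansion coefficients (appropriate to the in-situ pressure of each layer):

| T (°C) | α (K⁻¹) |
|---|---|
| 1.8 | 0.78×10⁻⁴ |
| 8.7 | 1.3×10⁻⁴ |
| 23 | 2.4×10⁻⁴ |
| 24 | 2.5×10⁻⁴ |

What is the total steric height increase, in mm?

Layer 1 at 23 °C → α = 2.4×10⁻⁴ K⁻¹
Layer 2 at 1.8 °C → α = 0.78×10⁻⁴ K⁻¹
0–120 m: 0.59 × 120 × 2.4×10⁻⁴ = 0.016992 m
0.78×10⁻⁴ × 0.45 × 350 = 0.012285 m
Δh = 0.016992 + 0.012285 = 0.029277 m ≈ 29.3 mm

29.3 mm of thermosteric rise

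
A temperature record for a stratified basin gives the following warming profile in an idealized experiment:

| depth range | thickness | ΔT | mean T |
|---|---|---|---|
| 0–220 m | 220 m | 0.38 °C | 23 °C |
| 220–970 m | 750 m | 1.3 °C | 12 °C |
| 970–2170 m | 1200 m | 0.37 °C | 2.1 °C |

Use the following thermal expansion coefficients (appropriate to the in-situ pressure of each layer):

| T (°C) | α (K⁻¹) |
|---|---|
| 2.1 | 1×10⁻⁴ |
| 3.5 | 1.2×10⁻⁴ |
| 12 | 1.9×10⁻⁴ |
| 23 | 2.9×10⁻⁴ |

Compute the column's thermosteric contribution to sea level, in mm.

about 254 mm

Layer 1 at 23 °C → α = 2.9×10⁻⁴ K⁻¹
Layer 2 at 12 °C → α = 1.9×10⁻⁴ K⁻¹
Layer 3 at 2.1 °C → α = 1×10⁻⁴ K⁻¹
Layer 1: 2.9×10⁻⁴ × 0.38 × 220 = 0.024244 m
220–970 m: 1.3 × 750 × 1.9×10⁻⁴ = 0.18525 m
1200 × 1×10⁻⁴ × 0.37 = 0.04440 m
Δh = 0.024244 + 0.18525 + 0.04440 = 0.253894 m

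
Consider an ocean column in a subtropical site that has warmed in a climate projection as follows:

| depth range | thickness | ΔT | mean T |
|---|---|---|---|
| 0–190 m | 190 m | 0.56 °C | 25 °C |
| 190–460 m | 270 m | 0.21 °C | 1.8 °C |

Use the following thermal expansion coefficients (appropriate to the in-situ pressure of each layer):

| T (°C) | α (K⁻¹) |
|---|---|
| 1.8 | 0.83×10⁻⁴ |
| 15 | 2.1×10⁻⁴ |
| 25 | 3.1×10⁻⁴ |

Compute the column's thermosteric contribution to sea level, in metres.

Layer 1 at 25 °C → α = 3.1×10⁻⁴ K⁻¹
Layer 2 at 1.8 °C → α = 0.83×10⁻⁴ K⁻¹
0–190 m: 190 × 0.56 × 3.1×10⁻⁴ = 0.032984 m
190–460 m: 0.21 × 270 × 0.83×10⁻⁴ = 0.0047061 m
Δh = 0.032984 + 0.0047061 = 0.0376901 m

Δh = 0.038 m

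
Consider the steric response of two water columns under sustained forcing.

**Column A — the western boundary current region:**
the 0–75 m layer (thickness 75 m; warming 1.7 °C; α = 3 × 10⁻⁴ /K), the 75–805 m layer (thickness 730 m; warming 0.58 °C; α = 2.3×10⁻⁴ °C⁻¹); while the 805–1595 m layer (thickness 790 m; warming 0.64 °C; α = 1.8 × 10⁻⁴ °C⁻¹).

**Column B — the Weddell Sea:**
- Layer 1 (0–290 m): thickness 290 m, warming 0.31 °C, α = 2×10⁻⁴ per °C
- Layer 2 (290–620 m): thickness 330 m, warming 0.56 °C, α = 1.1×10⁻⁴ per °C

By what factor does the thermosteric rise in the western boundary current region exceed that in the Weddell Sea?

A 0–75 m: 3×10⁻⁴ × 75 × 1.7 = 0.03825 m
A 75–805 m: 0.58 × 730 × 2.3×10⁻⁴ = 0.097382 m
A 805–1595 m: 790 × 0.64 × 1.8×10⁻⁴ = 0.091008 m
A total: 0.22664 m
B Layer 1: 290 × 0.31 × 2×10⁻⁴ = 0.01798 m
B Layer 2: 0.56 × 1.1×10⁻⁴ × 330 = 0.020328 m
B total: 0.038308 m
Ratio: 0.22664 / 0.038308 ≈ 5.916

5.9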